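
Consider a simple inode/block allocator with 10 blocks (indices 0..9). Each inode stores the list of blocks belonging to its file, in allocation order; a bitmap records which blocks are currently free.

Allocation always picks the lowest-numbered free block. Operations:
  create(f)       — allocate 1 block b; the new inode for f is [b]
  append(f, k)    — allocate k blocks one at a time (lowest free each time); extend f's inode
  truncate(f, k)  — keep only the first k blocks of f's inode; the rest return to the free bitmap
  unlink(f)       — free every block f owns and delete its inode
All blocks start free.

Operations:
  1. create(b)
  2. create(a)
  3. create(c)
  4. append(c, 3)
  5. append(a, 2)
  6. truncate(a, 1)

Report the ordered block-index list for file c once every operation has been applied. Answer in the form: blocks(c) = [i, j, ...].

blocks(c) = [2, 3, 4, 5]

create(b): bitmap=F......... | b=[0]
create(a): bitmap=FF........ | a=[1] b=[0]
create(c): bitmap=FFF....... | a=[1] b=[0] c=[2]
append(c, 3): bitmap=FFFFFF.... | a=[1] b=[0] c=[2, 3, 4, 5]
append(a, 2): bitmap=FFFFFFFF.. | a=[1, 6, 7] b=[0] c=[2, 3, 4, 5]
truncate(a, 1): bitmap=FFFFFF.... | a=[1] b=[0] c=[2, 3, 4, 5]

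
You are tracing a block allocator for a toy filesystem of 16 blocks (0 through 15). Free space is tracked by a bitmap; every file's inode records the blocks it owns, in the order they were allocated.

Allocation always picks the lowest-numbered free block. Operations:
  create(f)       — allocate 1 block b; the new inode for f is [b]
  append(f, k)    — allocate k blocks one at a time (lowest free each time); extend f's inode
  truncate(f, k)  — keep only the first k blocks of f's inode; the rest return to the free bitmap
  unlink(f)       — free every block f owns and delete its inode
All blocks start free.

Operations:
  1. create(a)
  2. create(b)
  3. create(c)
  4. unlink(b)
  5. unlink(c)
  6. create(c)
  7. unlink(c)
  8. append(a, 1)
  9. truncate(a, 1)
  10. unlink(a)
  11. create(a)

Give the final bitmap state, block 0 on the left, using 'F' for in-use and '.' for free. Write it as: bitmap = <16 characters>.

bitmap = F...............

  1. create(a)  ⇒  F...............  {a→[0]}
  2. create(b)  ⇒  FF..............  {a→[0]; b→[1]}
  3. create(c)  ⇒  FFF.............  {a→[0]; b→[1]; c→[2]}
  4. unlink(b)  ⇒  F.F.............  {a→[0]; c→[2]}
  5. unlink(c)  ⇒  F...............  {a→[0]}
  6. create(c)  ⇒  FF..............  {a→[0]; c→[1]}
  7. unlink(c)  ⇒  F...............  {a→[0]}
  8. append(a, 1)  ⇒  FF..............  {a→[0, 1]}
  9. truncate(a, 1)  ⇒  F...............  {a→[0]}
  10. unlink(a)  ⇒  ................  {}
  11. create(a)  ⇒  F...............  {a→[0]}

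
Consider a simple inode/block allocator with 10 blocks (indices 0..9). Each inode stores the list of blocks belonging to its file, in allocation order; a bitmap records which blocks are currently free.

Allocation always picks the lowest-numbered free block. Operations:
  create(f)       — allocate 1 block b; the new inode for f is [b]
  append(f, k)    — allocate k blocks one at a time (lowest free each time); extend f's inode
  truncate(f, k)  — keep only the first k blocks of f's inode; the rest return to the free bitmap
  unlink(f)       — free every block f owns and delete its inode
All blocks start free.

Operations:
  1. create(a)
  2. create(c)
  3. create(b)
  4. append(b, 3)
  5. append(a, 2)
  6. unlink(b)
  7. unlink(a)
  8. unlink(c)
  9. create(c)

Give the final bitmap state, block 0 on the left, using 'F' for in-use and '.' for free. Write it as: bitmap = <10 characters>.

after create(a) → a:[0]  free=[F.........]
after create(c) → a:[0], c:[1]  free=[FF........]
after create(b) → a:[0], b:[2], c:[1]  free=[FFF.......]
after append(b, 3) → a:[0], b:[2, 3, 4, 5], c:[1]  free=[FFFFFF....]
after append(a, 2) → a:[0, 6, 7], b:[2, 3, 4, 5], c:[1]  free=[FFFFFFFF..]
after unlink(b) → a:[0, 6, 7], c:[1]  free=[FF....FF..]
after unlink(a) → c:[1]  free=[.F........]
after unlink(c) →   free=[..........]
after create(c) → c:[0]  free=[F.........]

bitmap = F.........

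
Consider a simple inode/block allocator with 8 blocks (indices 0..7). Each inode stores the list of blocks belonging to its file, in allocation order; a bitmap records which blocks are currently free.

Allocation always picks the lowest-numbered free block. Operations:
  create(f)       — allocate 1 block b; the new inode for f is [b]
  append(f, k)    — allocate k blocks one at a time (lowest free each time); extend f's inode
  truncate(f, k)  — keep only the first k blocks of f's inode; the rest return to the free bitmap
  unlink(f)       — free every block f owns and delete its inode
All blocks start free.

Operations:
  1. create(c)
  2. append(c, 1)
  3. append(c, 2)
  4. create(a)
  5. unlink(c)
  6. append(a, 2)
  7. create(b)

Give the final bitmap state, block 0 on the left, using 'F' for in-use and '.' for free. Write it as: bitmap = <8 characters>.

  1. create(c)  ⇒  F.......  {c→[0]}
  2. append(c, 1)  ⇒  FF......  {c→[0, 1]}
  3. append(c, 2)  ⇒  FFFF....  {c→[0, 1, 2, 3]}
  4. create(a)  ⇒  FFFFF...  {a→[4]; c→[0, 1, 2, 3]}
  5. unlink(c)  ⇒  ....F...  {a→[4]}
  6. append(a, 2)  ⇒  FF..F...  {a→[4, 0, 1]}
  7. create(b)  ⇒  FFF.F...  {a→[4, 0, 1]; b→[2]}

bitmap = FFF.F...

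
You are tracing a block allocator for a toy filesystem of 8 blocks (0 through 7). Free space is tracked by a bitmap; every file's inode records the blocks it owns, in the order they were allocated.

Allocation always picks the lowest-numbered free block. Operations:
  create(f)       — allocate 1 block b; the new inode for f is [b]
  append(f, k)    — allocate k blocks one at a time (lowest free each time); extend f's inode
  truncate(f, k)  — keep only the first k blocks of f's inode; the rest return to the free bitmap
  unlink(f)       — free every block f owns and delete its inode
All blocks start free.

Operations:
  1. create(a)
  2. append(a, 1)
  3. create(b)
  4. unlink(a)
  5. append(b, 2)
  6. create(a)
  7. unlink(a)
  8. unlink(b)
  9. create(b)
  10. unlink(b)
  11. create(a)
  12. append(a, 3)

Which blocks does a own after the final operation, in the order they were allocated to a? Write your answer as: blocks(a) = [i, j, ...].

  1. create(a)  ⇒  F.......  {a→[0]}
  2. append(a, 1)  ⇒  FF......  {a→[0, 1]}
  3. create(b)  ⇒  FFF.....  {a→[0, 1]; b→[2]}
  4. unlink(a)  ⇒  ..F.....  {b→[2]}
  5. append(b, 2)  ⇒  FFF.....  {b→[2, 0, 1]}
  6. create(a)  ⇒  FFFF....  {a→[3]; b→[2, 0, 1]}
  7. unlink(a)  ⇒  FFF.....  {b→[2, 0, 1]}
  8. unlink(b)  ⇒  ........  {}
  9. create(b)  ⇒  F.......  {b→[0]}
  10. unlink(b)  ⇒  ........  {}
  11. create(a)  ⇒  F.......  {a→[0]}
  12. append(a, 3)  ⇒  FFFF....  {a→[0, 1, 2, 3]}

blocks(a) = [0, 1, 2, 3]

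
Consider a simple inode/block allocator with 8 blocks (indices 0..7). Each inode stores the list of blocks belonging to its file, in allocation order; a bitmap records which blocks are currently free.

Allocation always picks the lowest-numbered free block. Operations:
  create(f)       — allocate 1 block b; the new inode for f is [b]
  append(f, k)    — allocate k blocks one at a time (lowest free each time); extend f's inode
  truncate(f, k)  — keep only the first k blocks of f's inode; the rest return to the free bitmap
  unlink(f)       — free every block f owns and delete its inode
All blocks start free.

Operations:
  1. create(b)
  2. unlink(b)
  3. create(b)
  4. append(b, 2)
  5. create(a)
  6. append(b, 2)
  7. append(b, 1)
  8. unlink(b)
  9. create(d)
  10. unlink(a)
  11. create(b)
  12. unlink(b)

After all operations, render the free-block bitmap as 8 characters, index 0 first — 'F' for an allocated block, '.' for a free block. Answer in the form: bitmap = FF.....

bitmap = F.......

after create(b) → b:[0]  free=[F.......]
after unlink(b) →   free=[........]
after create(b) → b:[0]  free=[F.......]
after append(b, 2) → b:[0, 1, 2]  free=[FFF.....]
after create(a) → a:[3], b:[0, 1, 2]  free=[FFFF....]
after append(b, 2) → a:[3], b:[0, 1, 2, 4, 5]  free=[FFFFFF..]
after append(b, 1) → a:[3], b:[0, 1, 2, 4, 5, 6]  free=[FFFFFFF.]
after unlink(b) → a:[3]  free=[...F....]
after create(d) → a:[3], d:[0]  free=[F..F....]
after unlink(a) → d:[0]  free=[F.......]
after create(b) → b:[1], d:[0]  free=[FF......]
after unlink(b) → d:[0]  free=[F.......]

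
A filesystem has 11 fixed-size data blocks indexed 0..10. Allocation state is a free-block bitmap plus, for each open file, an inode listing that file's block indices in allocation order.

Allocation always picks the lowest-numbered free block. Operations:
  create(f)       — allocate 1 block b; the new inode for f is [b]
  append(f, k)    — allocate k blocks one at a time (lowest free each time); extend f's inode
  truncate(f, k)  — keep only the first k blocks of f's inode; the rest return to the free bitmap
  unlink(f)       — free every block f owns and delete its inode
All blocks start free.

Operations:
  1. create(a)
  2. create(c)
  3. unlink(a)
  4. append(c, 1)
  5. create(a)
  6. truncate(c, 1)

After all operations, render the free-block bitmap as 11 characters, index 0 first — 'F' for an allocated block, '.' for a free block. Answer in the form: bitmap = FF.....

bitmap = .FF........

after create(a) → a:[0]  free=[F..........]
after create(c) → a:[0], c:[1]  free=[FF.........]
after unlink(a) → c:[1]  free=[.F.........]
after append(c, 1) → c:[1, 0]  free=[FF.........]
after create(a) → a:[2], c:[1, 0]  free=[FFF........]
after truncate(c, 1) → a:[2], c:[1]  free=[.FF........]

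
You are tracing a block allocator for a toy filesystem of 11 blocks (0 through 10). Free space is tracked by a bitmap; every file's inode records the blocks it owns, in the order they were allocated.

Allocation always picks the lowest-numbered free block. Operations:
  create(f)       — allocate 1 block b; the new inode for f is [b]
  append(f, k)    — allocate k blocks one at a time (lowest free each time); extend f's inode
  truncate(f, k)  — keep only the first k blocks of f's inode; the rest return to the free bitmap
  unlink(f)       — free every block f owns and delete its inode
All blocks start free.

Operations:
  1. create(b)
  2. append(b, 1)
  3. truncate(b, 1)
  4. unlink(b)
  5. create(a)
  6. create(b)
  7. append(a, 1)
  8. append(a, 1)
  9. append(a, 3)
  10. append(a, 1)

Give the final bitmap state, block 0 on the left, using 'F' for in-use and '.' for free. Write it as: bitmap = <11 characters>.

bitmap = FFFFFFFF...

after create(b) → b:[0]  free=[F..........]
after append(b, 1) → b:[0, 1]  free=[FF.........]
after truncate(b, 1) → b:[0]  free=[F..........]
after unlink(b) →   free=[...........]
after create(a) → a:[0]  free=[F..........]
after create(b) → a:[0], b:[1]  free=[FF.........]
after append(a, 1) → a:[0, 2], b:[1]  free=[FFF........]
after append(a, 1) → a:[0, 2, 3], b:[1]  free=[FFFF.......]
after append(a, 3) → a:[0, 2, 3, 4, 5, 6], b:[1]  free=[FFFFFFF....]
after append(a, 1) → a:[0, 2, 3, 4, 5, 6, 7], b:[1]  free=[FFFFFFFF...]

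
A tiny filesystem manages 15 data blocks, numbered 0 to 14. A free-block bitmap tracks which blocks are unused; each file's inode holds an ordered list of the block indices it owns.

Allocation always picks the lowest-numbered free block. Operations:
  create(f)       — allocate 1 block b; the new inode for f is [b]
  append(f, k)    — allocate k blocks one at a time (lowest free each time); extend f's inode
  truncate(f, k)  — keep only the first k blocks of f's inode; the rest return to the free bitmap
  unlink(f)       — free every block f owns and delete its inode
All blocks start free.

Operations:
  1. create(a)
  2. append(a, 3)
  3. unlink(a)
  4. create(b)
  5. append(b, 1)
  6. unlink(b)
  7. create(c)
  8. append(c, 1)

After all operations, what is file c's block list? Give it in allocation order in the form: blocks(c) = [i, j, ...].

blocks(c) = [0, 1]

  1. create(a)  ⇒  F..............  {a→[0]}
  2. append(a, 3)  ⇒  FFFF...........  {a→[0, 1, 2, 3]}
  3. unlink(a)  ⇒  ...............  {}
  4. create(b)  ⇒  F..............  {b→[0]}
  5. append(b, 1)  ⇒  FF.............  {b→[0, 1]}
  6. unlink(b)  ⇒  ...............  {}
  7. create(c)  ⇒  F..............  {c→[0]}
  8. append(c, 1)  ⇒  FF.............  {c→[0, 1]}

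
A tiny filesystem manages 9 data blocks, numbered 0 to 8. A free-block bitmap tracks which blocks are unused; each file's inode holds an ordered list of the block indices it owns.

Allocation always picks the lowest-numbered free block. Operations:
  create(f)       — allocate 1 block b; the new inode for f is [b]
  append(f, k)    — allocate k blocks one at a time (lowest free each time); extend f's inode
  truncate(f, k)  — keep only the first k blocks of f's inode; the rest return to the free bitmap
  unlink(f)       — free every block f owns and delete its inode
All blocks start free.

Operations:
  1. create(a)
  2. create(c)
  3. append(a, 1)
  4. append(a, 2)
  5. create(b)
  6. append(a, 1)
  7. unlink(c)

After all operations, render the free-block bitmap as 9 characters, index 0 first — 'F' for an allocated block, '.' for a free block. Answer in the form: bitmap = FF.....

after create(a) → a:[0]  free=[F........]
after create(c) → a:[0], c:[1]  free=[FF.......]
after append(a, 1) → a:[0, 2], c:[1]  free=[FFF......]
after append(a, 2) → a:[0, 2, 3, 4], c:[1]  free=[FFFFF....]
after create(b) → a:[0, 2, 3, 4], b:[5], c:[1]  free=[FFFFFF...]
after append(a, 1) → a:[0, 2, 3, 4, 6], b:[5], c:[1]  free=[FFFFFFF..]
after unlink(c) → a:[0, 2, 3, 4, 6], b:[5]  free=[F.FFFFF..]

bitmap = F.FFFFF..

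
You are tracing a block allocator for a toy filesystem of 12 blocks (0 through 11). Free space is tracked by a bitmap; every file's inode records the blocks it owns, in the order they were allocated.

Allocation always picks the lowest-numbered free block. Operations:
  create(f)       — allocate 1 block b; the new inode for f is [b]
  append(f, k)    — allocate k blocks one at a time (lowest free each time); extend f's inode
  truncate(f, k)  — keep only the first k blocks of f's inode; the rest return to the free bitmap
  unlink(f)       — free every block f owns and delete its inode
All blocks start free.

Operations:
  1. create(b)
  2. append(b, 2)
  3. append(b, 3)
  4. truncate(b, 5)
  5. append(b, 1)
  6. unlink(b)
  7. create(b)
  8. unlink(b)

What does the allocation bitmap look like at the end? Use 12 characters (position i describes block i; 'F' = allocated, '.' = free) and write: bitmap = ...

bitmap = ............

  1. create(b)  ⇒  F...........  {b→[0]}
  2. append(b, 2)  ⇒  FFF.........  {b→[0, 1, 2]}
  3. append(b, 3)  ⇒  FFFFFF......  {b→[0, 1, 2, 3, 4, 5]}
  4. truncate(b, 5)  ⇒  FFFFF.......  {b→[0, 1, 2, 3, 4]}
  5. append(b, 1)  ⇒  FFFFFF......  {b→[0, 1, 2, 3, 4, 5]}
  6. unlink(b)  ⇒  ............  {}
  7. create(b)  ⇒  F...........  {b→[0]}
  8. unlink(b)  ⇒  ............  {}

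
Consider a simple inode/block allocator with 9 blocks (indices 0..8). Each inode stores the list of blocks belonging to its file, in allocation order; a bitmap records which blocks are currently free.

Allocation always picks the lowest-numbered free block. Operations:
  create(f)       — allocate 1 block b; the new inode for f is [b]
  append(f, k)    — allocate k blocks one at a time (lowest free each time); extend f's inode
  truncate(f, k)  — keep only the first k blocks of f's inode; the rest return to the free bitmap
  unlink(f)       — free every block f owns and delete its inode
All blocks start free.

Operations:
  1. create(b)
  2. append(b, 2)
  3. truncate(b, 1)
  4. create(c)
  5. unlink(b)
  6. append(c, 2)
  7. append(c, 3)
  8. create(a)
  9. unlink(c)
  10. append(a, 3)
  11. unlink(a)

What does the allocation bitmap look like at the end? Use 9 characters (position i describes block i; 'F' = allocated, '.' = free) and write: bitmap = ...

[1] create(b) — b=0 (map F........)
[2] append(b, 2) — b=0,1,2 (map FFF......)
[3] truncate(b, 1) — b=0 (map F........)
[4] create(c) — b=0 c=1 (map FF.......)
[5] unlink(b) — c=1 (map .F.......)
[6] append(c, 2) — c=1,0,2 (map FFF......)
[7] append(c, 3) — c=1,0,2,3,4,5 (map FFFFFF...)
[8] create(a) — a=6 c=1,0,2,3,4,5 (map FFFFFFF..)
[9] unlink(c) — a=6 (map ......F..)
[10] append(a, 3) — a=6,0,1,2 (map FFF...F..)
[11] unlink(a) —  (map .........)

bitmap = .........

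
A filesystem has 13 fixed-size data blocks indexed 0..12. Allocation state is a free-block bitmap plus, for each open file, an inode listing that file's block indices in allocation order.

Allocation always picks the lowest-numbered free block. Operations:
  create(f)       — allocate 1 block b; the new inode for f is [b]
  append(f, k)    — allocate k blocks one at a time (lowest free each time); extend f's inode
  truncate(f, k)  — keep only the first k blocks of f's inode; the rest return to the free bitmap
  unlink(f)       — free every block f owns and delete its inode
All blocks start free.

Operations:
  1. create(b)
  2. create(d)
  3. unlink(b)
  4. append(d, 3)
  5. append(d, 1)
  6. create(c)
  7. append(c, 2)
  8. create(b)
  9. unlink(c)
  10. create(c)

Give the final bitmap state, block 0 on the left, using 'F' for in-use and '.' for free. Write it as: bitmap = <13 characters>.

  1. create(b)  ⇒  F............  {b→[0]}
  2. create(d)  ⇒  FF...........  {b→[0]; d→[1]}
  3. unlink(b)  ⇒  .F...........  {d→[1]}
  4. append(d, 3)  ⇒  FFFF.........  {d→[1, 0, 2, 3]}
  5. append(d, 1)  ⇒  FFFFF........  {d→[1, 0, 2, 3, 4]}
  6. create(c)  ⇒  FFFFFF.......  {c→[5]; d→[1, 0, 2, 3, 4]}
  7. append(c, 2)  ⇒  FFFFFFFF.....  {c→[5, 6, 7]; d→[1, 0, 2, 3, 4]}
  8. create(b)  ⇒  FFFFFFFFF....  {b→[8]; c→[5, 6, 7]; d→[1, 0, 2, 3, 4]}
  9. unlink(c)  ⇒  FFFFF...F....  {b→[8]; d→[1, 0, 2, 3, 4]}
  10. create(c)  ⇒  FFFFFF..F....  {b→[8]; c→[5]; d→[1, 0, 2, 3, 4]}

bitmap = FFFFFF..F....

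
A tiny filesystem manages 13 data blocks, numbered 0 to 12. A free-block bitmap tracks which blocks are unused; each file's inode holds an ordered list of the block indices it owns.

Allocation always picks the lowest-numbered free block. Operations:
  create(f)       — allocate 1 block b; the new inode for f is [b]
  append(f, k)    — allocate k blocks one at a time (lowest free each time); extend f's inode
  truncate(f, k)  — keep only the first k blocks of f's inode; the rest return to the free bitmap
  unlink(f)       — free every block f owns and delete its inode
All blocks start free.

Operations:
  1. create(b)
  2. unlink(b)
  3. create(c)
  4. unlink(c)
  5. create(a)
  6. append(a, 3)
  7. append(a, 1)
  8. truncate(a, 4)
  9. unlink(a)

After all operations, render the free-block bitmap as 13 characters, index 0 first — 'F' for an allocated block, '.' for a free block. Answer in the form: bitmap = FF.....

after create(b) → b:[0]  free=[F............]
after unlink(b) →   free=[.............]
after create(c) → c:[0]  free=[F............]
after unlink(c) →   free=[.............]
after create(a) → a:[0]  free=[F............]
after append(a, 3) → a:[0, 1, 2, 3]  free=[FFFF.........]
after append(a, 1) → a:[0, 1, 2, 3, 4]  free=[FFFFF........]
after truncate(a, 4) → a:[0, 1, 2, 3]  free=[FFFF.........]
after unlink(a) →   free=[.............]

bitmap = .............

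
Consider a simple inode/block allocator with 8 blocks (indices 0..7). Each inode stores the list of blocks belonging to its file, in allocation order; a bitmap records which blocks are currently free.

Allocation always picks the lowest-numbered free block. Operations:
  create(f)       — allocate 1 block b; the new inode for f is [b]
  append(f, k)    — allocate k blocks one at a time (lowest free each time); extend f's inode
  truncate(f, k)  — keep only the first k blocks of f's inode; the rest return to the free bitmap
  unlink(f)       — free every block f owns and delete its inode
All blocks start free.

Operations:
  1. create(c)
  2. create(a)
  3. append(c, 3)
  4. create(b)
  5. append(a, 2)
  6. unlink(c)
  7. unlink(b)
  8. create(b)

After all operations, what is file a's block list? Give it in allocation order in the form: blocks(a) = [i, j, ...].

after create(c) → c:[0]  free=[F.......]
after create(a) → a:[1], c:[0]  free=[FF......]
after append(c, 3) → a:[1], c:[0, 2, 3, 4]  free=[FFFFF...]
after create(b) → a:[1], b:[5], c:[0, 2, 3, 4]  free=[FFFFFF..]
after append(a, 2) → a:[1, 6, 7], b:[5], c:[0, 2, 3, 4]  free=[FFFFFFFF]
after unlink(c) → a:[1, 6, 7], b:[5]  free=[.F...FFF]
after unlink(b) → a:[1, 6, 7]  free=[.F....FF]
after create(b) → a:[1, 6, 7], b:[0]  free=[FF....FF]

blocks(a) = [1, 6, 7]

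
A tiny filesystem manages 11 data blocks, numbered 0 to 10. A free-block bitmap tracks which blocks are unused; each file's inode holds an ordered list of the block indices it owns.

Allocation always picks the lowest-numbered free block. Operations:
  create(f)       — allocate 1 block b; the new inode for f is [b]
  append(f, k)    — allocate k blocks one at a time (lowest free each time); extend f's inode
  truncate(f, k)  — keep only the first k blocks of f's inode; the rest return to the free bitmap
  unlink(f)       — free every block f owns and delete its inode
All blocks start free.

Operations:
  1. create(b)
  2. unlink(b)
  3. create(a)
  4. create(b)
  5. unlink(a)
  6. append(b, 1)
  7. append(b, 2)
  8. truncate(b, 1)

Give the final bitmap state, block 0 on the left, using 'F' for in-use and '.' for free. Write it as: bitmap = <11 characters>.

bitmap = .F.........

  1. create(b)  ⇒  F..........  {b→[0]}
  2. unlink(b)  ⇒  ...........  {}
  3. create(a)  ⇒  F..........  {a→[0]}
  4. create(b)  ⇒  FF.........  {a→[0]; b→[1]}
  5. unlink(a)  ⇒  .F.........  {b→[1]}
  6. append(b, 1)  ⇒  FF.........  {b→[1, 0]}
  7. append(b, 2)  ⇒  FFFF.......  {b→[1, 0, 2, 3]}
  8. truncate(b, 1)  ⇒  .F.........  {b→[1]}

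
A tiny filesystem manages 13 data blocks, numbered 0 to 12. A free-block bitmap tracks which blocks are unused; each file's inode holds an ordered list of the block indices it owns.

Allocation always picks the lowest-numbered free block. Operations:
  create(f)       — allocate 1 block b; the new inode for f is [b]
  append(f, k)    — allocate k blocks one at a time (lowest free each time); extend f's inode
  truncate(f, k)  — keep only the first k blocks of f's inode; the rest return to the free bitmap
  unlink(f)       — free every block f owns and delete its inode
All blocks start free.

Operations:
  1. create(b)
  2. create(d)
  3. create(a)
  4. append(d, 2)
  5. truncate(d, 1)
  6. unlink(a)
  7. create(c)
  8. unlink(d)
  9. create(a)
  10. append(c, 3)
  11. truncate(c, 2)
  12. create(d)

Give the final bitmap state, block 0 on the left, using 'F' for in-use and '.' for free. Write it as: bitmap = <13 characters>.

bitmap = FFFFF........

create(b): bitmap=F............ | b=[0]
create(d): bitmap=FF........... | b=[0] d=[1]
create(a): bitmap=FFF.......... | a=[2] b=[0] d=[1]
append(d, 2): bitmap=FFFFF........ | a=[2] b=[0] d=[1, 3, 4]
truncate(d, 1): bitmap=FFF.......... | a=[2] b=[0] d=[1]
unlink(a): bitmap=FF........... | b=[0] d=[1]
create(c): bitmap=FFF.......... | b=[0] c=[2] d=[1]
unlink(d): bitmap=F.F.......... | b=[0] c=[2]
create(a): bitmap=FFF.......... | a=[1] b=[0] c=[2]
append(c, 3): bitmap=FFFFFF....... | a=[1] b=[0] c=[2, 3, 4, 5]
truncate(c, 2): bitmap=FFFF......... | a=[1] b=[0] c=[2, 3]
create(d): bitmap=FFFFF........ | a=[1] b=[0] c=[2, 3] d=[4]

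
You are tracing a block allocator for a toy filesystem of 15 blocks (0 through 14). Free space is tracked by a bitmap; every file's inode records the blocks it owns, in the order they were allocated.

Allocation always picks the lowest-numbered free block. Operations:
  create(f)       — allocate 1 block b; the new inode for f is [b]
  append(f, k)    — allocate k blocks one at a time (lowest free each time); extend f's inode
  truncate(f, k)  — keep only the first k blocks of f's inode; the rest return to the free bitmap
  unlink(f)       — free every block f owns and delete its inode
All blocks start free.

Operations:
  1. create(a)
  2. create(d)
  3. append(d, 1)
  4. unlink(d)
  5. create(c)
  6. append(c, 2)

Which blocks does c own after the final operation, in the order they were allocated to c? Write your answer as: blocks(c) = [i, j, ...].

blocks(c) = [1, 2, 3]

[1] create(a) — a=0 (map F..............)
[2] create(d) — a=0 d=1 (map FF.............)
[3] append(d, 1) — a=0 d=1,2 (map FFF............)
[4] unlink(d) — a=0 (map F..............)
[5] create(c) — a=0 c=1 (map FF.............)
[6] append(c, 2) — a=0 c=1,2,3 (map FFFF...........)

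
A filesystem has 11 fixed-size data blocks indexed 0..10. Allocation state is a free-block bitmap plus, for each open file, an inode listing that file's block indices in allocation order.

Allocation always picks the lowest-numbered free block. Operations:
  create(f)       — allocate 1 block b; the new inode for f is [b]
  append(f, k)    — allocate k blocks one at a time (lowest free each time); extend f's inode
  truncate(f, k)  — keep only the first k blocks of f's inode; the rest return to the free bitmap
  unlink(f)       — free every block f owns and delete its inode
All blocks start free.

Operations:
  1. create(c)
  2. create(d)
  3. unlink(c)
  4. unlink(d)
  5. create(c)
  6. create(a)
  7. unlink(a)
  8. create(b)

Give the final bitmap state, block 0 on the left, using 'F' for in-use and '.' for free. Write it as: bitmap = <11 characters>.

bitmap = FF.........

after create(c) → c:[0]  free=[F..........]
after create(d) → c:[0], d:[1]  free=[FF.........]
after unlink(c) → d:[1]  free=[.F.........]
after unlink(d) →   free=[...........]
after create(c) → c:[0]  free=[F..........]
after create(a) → a:[1], c:[0]  free=[FF.........]
after unlink(a) → c:[0]  free=[F..........]
after create(b) → b:[1], c:[0]  free=[FF.........]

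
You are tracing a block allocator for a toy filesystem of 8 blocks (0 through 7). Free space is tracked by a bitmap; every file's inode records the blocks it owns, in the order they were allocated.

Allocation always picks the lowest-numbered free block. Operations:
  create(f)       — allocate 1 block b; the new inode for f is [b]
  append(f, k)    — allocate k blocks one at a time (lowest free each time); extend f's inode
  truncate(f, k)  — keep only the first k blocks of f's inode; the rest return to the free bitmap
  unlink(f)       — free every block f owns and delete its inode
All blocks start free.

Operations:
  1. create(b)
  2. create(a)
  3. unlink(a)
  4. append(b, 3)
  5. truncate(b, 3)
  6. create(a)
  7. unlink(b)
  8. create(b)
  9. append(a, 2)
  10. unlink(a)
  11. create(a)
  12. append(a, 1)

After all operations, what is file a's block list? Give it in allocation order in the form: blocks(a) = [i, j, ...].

  1. create(b)  ⇒  F.......  {b→[0]}
  2. create(a)  ⇒  FF......  {a→[1]; b→[0]}
  3. unlink(a)  ⇒  F.......  {b→[0]}
  4. append(b, 3)  ⇒  FFFF....  {b→[0, 1, 2, 3]}
  5. truncate(b, 3)  ⇒  FFF.....  {b→[0, 1, 2]}
  6. create(a)  ⇒  FFFF....  {a→[3]; b→[0, 1, 2]}
  7. unlink(b)  ⇒  ...F....  {a→[3]}
  8. create(b)  ⇒  F..F....  {a→[3]; b→[0]}
  9. append(a, 2)  ⇒  FFFF....  {a→[3, 1, 2]; b→[0]}
  10. unlink(a)  ⇒  F.......  {b→[0]}
  11. create(a)  ⇒  FF......  {a→[1]; b→[0]}
  12. append(a, 1)  ⇒  FFF.....  {a→[1, 2]; b→[0]}

blocks(a) = [1, 2]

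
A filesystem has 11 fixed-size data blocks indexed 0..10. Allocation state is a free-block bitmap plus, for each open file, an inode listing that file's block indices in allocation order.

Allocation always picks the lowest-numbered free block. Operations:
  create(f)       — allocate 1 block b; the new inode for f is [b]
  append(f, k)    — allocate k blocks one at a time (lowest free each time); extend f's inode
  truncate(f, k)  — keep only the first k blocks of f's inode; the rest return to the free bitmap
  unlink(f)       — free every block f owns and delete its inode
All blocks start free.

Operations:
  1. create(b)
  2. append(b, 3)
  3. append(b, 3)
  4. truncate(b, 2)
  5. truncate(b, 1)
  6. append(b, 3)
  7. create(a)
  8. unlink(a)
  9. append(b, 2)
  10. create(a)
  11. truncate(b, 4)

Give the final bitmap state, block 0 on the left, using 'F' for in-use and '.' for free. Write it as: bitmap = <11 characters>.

[1] create(b) — b=0 (map F..........)
[2] append(b, 3) — b=0,1,2,3 (map FFFF.......)
[3] append(b, 3) — b=0,1,2,3,4,5,6 (map FFFFFFF....)
[4] truncate(b, 2) — b=0,1 (map FF.........)
[5] truncate(b, 1) — b=0 (map F..........)
[6] append(b, 3) — b=0,1,2,3 (map FFFF.......)
[7] create(a) — a=4 b=0,1,2,3 (map FFFFF......)
[8] unlink(a) — b=0,1,2,3 (map FFFF.......)
[9] append(b, 2) — b=0,1,2,3,4,5 (map FFFFFF.....)
[10] create(a) — a=6 b=0,1,2,3,4,5 (map FFFFFFF....)
[11] truncate(b, 4) — a=6 b=0,1,2,3 (map FFFF..F....)

bitmap = FFFF..F....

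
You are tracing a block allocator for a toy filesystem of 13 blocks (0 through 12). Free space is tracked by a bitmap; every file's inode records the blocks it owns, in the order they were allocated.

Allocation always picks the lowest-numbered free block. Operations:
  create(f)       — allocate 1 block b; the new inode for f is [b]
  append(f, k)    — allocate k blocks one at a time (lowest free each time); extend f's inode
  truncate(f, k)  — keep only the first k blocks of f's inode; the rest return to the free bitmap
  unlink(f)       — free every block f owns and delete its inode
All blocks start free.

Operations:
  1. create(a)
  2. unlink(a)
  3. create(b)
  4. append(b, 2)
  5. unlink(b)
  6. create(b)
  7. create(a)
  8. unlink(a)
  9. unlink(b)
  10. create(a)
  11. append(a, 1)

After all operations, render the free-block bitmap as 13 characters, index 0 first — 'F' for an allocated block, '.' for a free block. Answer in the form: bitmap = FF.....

  1. create(a)  ⇒  F............  {a→[0]}
  2. unlink(a)  ⇒  .............  {}
  3. create(b)  ⇒  F............  {b→[0]}
  4. append(b, 2)  ⇒  FFF..........  {b→[0, 1, 2]}
  5. unlink(b)  ⇒  .............  {}
  6. create(b)  ⇒  F............  {b→[0]}
  7. create(a)  ⇒  FF...........  {a→[1]; b→[0]}
  8. unlink(a)  ⇒  F............  {b→[0]}
  9. unlink(b)  ⇒  .............  {}
  10. create(a)  ⇒  F............  {a→[0]}
  11. append(a, 1)  ⇒  FF...........  {a→[0, 1]}

bitmap = FF...........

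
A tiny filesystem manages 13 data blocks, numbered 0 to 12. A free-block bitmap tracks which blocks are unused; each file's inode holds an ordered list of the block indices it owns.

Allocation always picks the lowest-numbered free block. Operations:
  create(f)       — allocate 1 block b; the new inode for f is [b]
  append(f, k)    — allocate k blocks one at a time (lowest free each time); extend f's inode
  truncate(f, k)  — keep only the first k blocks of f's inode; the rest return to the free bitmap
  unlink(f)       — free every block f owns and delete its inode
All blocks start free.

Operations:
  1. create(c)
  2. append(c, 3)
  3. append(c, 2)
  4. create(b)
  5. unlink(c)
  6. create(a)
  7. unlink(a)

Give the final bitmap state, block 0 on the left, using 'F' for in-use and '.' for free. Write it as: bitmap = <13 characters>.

  1. create(c)  ⇒  F............  {c→[0]}
  2. append(c, 3)  ⇒  FFFF.........  {c→[0, 1, 2, 3]}
  3. append(c, 2)  ⇒  FFFFFF.......  {c→[0, 1, 2, 3, 4, 5]}
  4. create(b)  ⇒  FFFFFFF......  {b→[6]; c→[0, 1, 2, 3, 4, 5]}
  5. unlink(c)  ⇒  ......F......  {b→[6]}
  6. create(a)  ⇒  F.....F......  {a→[0]; b→[6]}
  7. unlink(a)  ⇒  ......F......  {b→[6]}

bitmap = ......F......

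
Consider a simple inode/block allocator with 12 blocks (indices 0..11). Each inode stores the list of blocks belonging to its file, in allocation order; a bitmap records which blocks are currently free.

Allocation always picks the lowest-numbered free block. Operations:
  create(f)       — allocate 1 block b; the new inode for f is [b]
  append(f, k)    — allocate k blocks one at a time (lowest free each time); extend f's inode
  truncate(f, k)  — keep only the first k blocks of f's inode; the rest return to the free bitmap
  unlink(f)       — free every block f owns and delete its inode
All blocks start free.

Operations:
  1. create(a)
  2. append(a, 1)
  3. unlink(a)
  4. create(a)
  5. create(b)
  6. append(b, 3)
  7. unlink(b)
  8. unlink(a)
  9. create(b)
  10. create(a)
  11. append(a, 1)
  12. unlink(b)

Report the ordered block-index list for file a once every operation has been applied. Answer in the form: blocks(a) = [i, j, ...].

[1] create(a) — a=0 (map F...........)
[2] append(a, 1) — a=0,1 (map FF..........)
[3] unlink(a) —  (map ............)
[4] create(a) — a=0 (map F...........)
[5] create(b) — a=0 b=1 (map FF..........)
[6] append(b, 3) — a=0 b=1,2,3,4 (map FFFFF.......)
[7] unlink(b) — a=0 (map F...........)
[8] unlink(a) —  (map ............)
[9] create(b) — b=0 (map F...........)
[10] create(a) — a=1 b=0 (map FF..........)
[11] append(a, 1) — a=1,2 b=0 (map FFF.........)
[12] unlink(b) — a=1,2 (map .FF.........)

blocks(a) = [1, 2]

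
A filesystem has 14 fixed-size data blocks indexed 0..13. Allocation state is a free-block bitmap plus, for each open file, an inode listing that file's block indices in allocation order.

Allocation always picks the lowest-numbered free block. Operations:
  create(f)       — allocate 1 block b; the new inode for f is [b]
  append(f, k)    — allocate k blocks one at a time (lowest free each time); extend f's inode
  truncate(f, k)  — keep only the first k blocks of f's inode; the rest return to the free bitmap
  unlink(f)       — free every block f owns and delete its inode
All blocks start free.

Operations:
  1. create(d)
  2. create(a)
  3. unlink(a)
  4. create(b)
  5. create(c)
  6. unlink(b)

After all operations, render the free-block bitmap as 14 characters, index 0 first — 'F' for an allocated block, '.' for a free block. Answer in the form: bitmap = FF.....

  1. create(d)  ⇒  F.............  {d→[0]}
  2. create(a)  ⇒  FF............  {a→[1]; d→[0]}
  3. unlink(a)  ⇒  F.............  {d→[0]}
  4. create(b)  ⇒  FF............  {b→[1]; d→[0]}
  5. create(c)  ⇒  FFF...........  {b→[1]; c→[2]; d→[0]}
  6. unlink(b)  ⇒  F.F...........  {c→[2]; d→[0]}

bitmap = F.F...........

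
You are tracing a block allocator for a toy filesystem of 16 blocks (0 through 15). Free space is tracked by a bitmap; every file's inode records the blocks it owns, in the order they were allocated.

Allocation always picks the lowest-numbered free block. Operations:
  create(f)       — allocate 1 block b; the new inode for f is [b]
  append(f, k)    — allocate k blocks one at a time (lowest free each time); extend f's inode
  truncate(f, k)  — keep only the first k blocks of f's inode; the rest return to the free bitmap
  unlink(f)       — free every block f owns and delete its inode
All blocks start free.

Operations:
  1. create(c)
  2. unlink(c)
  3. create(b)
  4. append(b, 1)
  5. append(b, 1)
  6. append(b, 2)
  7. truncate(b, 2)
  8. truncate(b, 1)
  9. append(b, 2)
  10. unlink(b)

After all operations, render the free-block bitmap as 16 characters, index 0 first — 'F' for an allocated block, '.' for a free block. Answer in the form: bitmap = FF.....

bitmap = ................

create(c): bitmap=F............... | c=[0]
unlink(c): bitmap=................ | 
create(b): bitmap=F............... | b=[0]
append(b, 1): bitmap=FF.............. | b=[0, 1]
append(b, 1): bitmap=FFF............. | b=[0, 1, 2]
append(b, 2): bitmap=FFFFF........... | b=[0, 1, 2, 3, 4]
truncate(b, 2): bitmap=FF.............. | b=[0, 1]
truncate(b, 1): bitmap=F............... | b=[0]
append(b, 2): bitmap=FFF............. | b=[0, 1, 2]
unlink(b): bitmap=................ | 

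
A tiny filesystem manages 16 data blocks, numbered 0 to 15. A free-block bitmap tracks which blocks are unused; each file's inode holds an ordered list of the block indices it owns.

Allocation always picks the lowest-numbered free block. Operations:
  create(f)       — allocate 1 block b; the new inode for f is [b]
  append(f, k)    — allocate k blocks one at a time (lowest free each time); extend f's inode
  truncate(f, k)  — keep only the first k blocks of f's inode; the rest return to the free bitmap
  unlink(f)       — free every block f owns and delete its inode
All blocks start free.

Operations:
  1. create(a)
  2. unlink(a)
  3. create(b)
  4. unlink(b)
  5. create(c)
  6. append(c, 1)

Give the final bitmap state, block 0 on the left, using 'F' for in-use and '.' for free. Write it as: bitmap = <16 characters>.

create(a): bitmap=F............... | a=[0]
unlink(a): bitmap=................ | 
create(b): bitmap=F............... | b=[0]
unlink(b): bitmap=................ | 
create(c): bitmap=F............... | c=[0]
append(c, 1): bitmap=FF.............. | c=[0, 1]

bitmap = FF..............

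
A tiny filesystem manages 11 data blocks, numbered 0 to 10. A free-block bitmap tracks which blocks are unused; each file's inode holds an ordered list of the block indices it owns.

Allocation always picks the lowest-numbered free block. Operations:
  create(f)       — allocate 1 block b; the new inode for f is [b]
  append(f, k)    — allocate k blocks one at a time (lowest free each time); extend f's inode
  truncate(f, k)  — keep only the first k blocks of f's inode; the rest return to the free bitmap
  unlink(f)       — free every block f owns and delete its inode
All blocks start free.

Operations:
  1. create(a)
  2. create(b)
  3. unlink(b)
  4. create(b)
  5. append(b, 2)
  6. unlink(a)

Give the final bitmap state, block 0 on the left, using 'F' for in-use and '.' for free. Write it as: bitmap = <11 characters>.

after create(a) → a:[0]  free=[F..........]
after create(b) → a:[0], b:[1]  free=[FF.........]
after unlink(b) → a:[0]  free=[F..........]
after create(b) → a:[0], b:[1]  free=[FF.........]
after append(b, 2) → a:[0], b:[1, 2, 3]  free=[FFFF.......]
after unlink(a) → b:[1, 2, 3]  free=[.FFF.......]

bitmap = .FFF.......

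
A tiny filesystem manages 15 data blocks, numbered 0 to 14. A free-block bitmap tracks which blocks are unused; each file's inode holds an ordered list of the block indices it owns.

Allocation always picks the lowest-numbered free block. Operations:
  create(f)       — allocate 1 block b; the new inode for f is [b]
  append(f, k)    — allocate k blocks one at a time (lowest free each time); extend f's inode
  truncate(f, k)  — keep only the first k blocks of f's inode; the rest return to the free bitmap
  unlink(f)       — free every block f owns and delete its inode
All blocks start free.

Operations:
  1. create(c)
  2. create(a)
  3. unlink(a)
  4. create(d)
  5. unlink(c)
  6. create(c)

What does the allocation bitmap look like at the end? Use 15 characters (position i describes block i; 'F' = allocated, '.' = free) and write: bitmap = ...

[1] create(c) — c=0 (map F..............)
[2] create(a) — a=1 c=0 (map FF.............)
[3] unlink(a) — c=0 (map F..............)
[4] create(d) — c=0 d=1 (map FF.............)
[5] unlink(c) — d=1 (map .F.............)
[6] create(c) — c=0 d=1 (map FF.............)

bitmap = FF.............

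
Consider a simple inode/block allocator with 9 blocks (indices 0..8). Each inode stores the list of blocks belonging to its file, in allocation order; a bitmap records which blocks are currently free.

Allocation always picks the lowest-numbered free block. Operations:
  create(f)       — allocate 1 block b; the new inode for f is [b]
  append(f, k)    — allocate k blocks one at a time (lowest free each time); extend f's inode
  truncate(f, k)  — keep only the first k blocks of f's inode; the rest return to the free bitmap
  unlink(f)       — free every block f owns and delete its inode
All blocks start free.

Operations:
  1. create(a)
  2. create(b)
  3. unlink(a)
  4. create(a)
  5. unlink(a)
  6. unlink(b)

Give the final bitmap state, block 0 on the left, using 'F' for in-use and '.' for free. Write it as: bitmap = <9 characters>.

after create(a) → a:[0]  free=[F........]
after create(b) → a:[0], b:[1]  free=[FF.......]
after unlink(a) → b:[1]  free=[.F.......]
after create(a) → a:[0], b:[1]  free=[FF.......]
after unlink(a) → b:[1]  free=[.F.......]
after unlink(b) →   free=[.........]

bitmap = .........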